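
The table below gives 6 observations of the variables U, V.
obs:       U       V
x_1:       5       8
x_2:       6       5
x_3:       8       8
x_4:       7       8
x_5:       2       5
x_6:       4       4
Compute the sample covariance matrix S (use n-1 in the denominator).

Step 1 — column means:
  mean(U) = (5 + 6 + 8 + 7 + 2 + 4) / 6 = 32/6 = 5.3333
  mean(V) = (8 + 5 + 8 + 8 + 5 + 4) / 6 = 38/6 = 6.3333

Step 2 — sample covariance S[i,j] = (1/(n-1)) · Σ_k (x_{k,i} - mean_i) · (x_{k,j} - mean_j), with n-1 = 5.
  S[U,U] = ((-0.3333)·(-0.3333) + (0.6667)·(0.6667) + (2.6667)·(2.6667) + (1.6667)·(1.6667) + (-3.3333)·(-3.3333) + (-1.3333)·(-1.3333)) / 5 = 23.3333/5 = 4.6667
  S[U,V] = ((-0.3333)·(1.6667) + (0.6667)·(-1.3333) + (2.6667)·(1.6667) + (1.6667)·(1.6667) + (-3.3333)·(-1.3333) + (-1.3333)·(-2.3333)) / 5 = 13.3333/5 = 2.6667
  S[V,V] = ((1.6667)·(1.6667) + (-1.3333)·(-1.3333) + (1.6667)·(1.6667) + (1.6667)·(1.6667) + (-1.3333)·(-1.3333) + (-2.3333)·(-2.3333)) / 5 = 17.3333/5 = 3.4667

S is symmetric (S[j,i] = S[i,j]). Assembling:

S = [[4.6667, 2.6667],
 [2.6667, 3.4667]]


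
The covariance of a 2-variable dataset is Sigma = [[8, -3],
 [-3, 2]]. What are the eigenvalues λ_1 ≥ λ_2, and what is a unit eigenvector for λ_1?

Step 1 — characteristic polynomial of 2×2 Sigma:
  det(Sigma - λI) = λ² - trace · λ + det = 0.
  trace = 8 + 2 = 10, det = 8·2 - (-3)² = 7.
Step 2 — discriminant:
  Δ = trace² - 4·det = 100 - 28 = 72.
Step 3 — eigenvalues:
  λ = (trace ± √Δ)/2 = (10 ± 8.4853)/2,
  λ_1 = 9.2426,  λ_2 = 0.7574.

Step 4 — unit eigenvector for λ_1: solve (Sigma - λ_1 I)v = 0. First row:
  (8 - 9.2426)·v_x + (-3)·v_y = 0, i.e. (-1.2426)·v_x + (-3)·v_y = 0,
  so v ∝ (b, λ_1 - a) = (-3, 1.2426); multiply by -1 so the first entry is positive: u = (3, -1.2426).
  ||u|| = √((3)² + (-1.2426)²) = √(10.5442) ≈ 3.2472,
  v_1 = u/||u|| ≈ (0.9239, -0.3827) (||v_1|| = 1).

λ_1 = 9.2426,  λ_2 = 0.7574;  v_1 ≈ (0.9239, -0.3827)


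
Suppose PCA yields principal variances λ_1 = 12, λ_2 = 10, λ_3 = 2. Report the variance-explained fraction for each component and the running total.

Step 1 — total variance = trace(Sigma) = Σ λ_i = 12 + 10 + 2 = 24.

Step 2 — fraction explained by component i = λ_i / Σ λ:
  PC1: 12/24 = 0.5
  PC2: 10/24 = 0.4167
  PC3: 2/24 = 0.0833

Step 3 — cumulative fraction after k components = (λ_1 + ... + λ_k) / Σ λ:
  k = 1: 12/24 = 0.5
  k = 2: (12 + 10)/24 = 22/24 = 0.9167
  k = 3: (12 + 10 + 2)/24 = 24/24 = 1

Summary (fraction, with percent):

explained: PC1 0.5 (50%), PC2 0.4167 (41.67%), PC3 0.0833 (8.33%);  cumulative: 0.5, 0.9167, 1


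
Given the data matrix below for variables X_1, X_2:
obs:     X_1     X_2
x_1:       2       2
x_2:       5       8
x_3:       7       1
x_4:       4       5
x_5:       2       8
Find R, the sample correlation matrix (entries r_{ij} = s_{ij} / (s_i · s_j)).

Step 1 — column means:
  mean(X_1) = (2 + 5 + 7 + 4 + 2) / 5 = 20/5 = 4
  mean(X_2) = (2 + 8 + 1 + 5 + 8) / 5 = 24/5 = 4.8

Step 2 — sample variances and covariances s[i,j] = (1/(n-1)) · Σ_k (x_{k,i} - mean_i) · (x_{k,j} - mean_j), with n-1 = 4:
  s[X_1,X_1] = ((-2)·(-2) + (1)·(1) + (3)·(3) + (0)·(0) + (-2)·(-2)) / 4 = 18/4 = 4.5
  s[X_1,X_2] = ((-2)·(-2.8) + (1)·(3.2) + (3)·(-3.8) + (0)·(0.2) + (-2)·(3.2)) / 4 = -9/4 = -2.25
  s[X_2,X_2] = ((-2.8)·(-2.8) + (3.2)·(3.2) + (-3.8)·(-3.8) + (0.2)·(0.2) + (3.2)·(3.2)) / 4 = 42.8/4 = 10.7
  Sample standard deviations s_i = √(s[i,i]):
  s(X_1) = √(4.5) = 2.1213
  s(X_2) = √(10.7) = 3.2711

Step 3 — r_{ij} = s_{ij} / (s_i · s_j):
  r[X_1,X_1] = 1 (diagonal).
  r[X_1,X_2] = -2.25 / (2.1213 · 3.2711) = -2.25 / 6.939 = -0.3243
  r[X_2,X_2] = 1 (diagonal).

R is symmetric with unit diagonal. Assembling:

R = [[1, -0.3243],
 [-0.3243, 1]]


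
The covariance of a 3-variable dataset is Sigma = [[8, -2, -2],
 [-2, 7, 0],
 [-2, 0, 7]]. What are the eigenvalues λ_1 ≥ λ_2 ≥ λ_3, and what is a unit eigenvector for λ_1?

Step 1 — characteristic polynomial p(λ) = det(λI - Sigma) = λ³ - tr·λ² + c_1·λ - det, where tr = trace, c_1 = sum of the principal 2×2 minors, det = det(Sigma):
  tr = 8 + 7 + 7 = 22,
  c_1 = (8·7 - (-2)²) + (8·7 - (-2)²) + (7·7 - (0)²) = 52 + 52 + 49 = 153,
  det = 8·(7·7 - (0)²) - (-2)·((-2)·7 - (0)·(-2)) + (-2)·((-2)·(0) - 7·(-2)) = 8·(49) - (-2)·(-14) + (-2)·(14) = 336.
  So p(λ) = λ³ - 22λ² + 153λ - 336.
Step 2 — look for an integer root (rational root theorem: any rational root is an integer divisor of 336). Testing λ = 7:
  p(7) = 343 - 1078 + 1071 - 336 = 0  ✓
  Dividing out (λ - 7): p(λ) = (λ - 7)(λ² - 15λ + 48).
Step 3 — remaining eigenvalues from the quadratic λ² - 15λ + 48 = 0:
  Δ = 15² - 4·48 = 225 - 192 = 33,  λ = (15 ± √33)/2 = (15 ± 5.7446)/2 ≈ 10.3723 or 4.6277.
  Sorted: λ_1 = 10.3723,  λ_2 = 7,  λ_3 = 4.6277  (check: sum = 22 = tr ✓).

Step 4 — unit eigenvector for λ_1 ≈ 10.3723: v spans the null space of (Sigma - λ_1 I), whose rows are
  r_1 = (-2.3723, -2, -2),  r_2 = (-2, -3.3723, 0),  r_3 = (-2, 0, -3.3723).
  v is orthogonal to every row, so take v ∝ r_1 × r_2 = ((-2)·(0) - (-2)·(-3.3723), (-2)·(-2) - (-2.3723)·(0), (-2.3723)·(-3.3723) - (-2)·(-2)) ≈ (-6.7446, 4, 4).
  Rescale (multiply by -1 so the first nonzero entry is positive): u = (6.7446, -4, -4).
  ||u|| = √((6.7446)² + (-4)² + (-4)²) = √(77.4891) ≈ 8.8028,  v_1 = u/||u|| ≈ (0.7662, -0.4544, -0.4544) (||v_1|| = 1).

λ_1 = 10.3723,  λ_2 = 7,  λ_3 = 4.6277;  v_1 ≈ (0.7662, -0.4544, -0.4544)


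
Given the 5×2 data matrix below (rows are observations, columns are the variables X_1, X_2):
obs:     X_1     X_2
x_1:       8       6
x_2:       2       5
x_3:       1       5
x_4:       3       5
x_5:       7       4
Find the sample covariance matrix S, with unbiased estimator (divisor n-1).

Step 1 — column means:
  mean(X_1) = (8 + 2 + 1 + 3 + 7) / 5 = 21/5 = 4.2
  mean(X_2) = (6 + 5 + 5 + 5 + 4) / 5 = 25/5 = 5

Step 2 — sample covariance S[i,j] = (1/(n-1)) · Σ_k (x_{k,i} - mean_i) · (x_{k,j} - mean_j), with n-1 = 4.
  S[X_1,X_1] = ((3.8)·(3.8) + (-2.2)·(-2.2) + (-3.2)·(-3.2) + (-1.2)·(-1.2) + (2.8)·(2.8)) / 4 = 38.8/4 = 9.7
  S[X_1,X_2] = ((3.8)·(1) + (-2.2)·(0) + (-3.2)·(0) + (-1.2)·(0) + (2.8)·(-1)) / 4 = 1/4 = 0.25
  S[X_2,X_2] = ((1)·(1) + (0)·(0) + (0)·(0) + (0)·(0) + (-1)·(-1)) / 4 = 2/4 = 0.5

S is symmetric (S[j,i] = S[i,j]). Assembling:

S = [[9.7, 0.25],
 [0.25, 0.5]]


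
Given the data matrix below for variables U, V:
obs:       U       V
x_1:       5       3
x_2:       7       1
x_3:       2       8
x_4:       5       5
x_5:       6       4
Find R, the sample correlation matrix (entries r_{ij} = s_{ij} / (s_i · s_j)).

Step 1 — column means:
  mean(U) = (5 + 7 + 2 + 5 + 6) / 5 = 25/5 = 5
  mean(V) = (3 + 1 + 8 + 5 + 4) / 5 = 21/5 = 4.2

Step 2 — sample variances and covariances s[i,j] = (1/(n-1)) · Σ_k (x_{k,i} - mean_i) · (x_{k,j} - mean_j), with n-1 = 4:
  s[U,U] = ((0)·(0) + (2)·(2) + (-3)·(-3) + (0)·(0) + (1)·(1)) / 4 = 14/4 = 3.5
  s[U,V] = ((0)·(-1.2) + (2)·(-3.2) + (-3)·(3.8) + (0)·(0.8) + (1)·(-0.2)) / 4 = -18/4 = -4.5
  s[V,V] = ((-1.2)·(-1.2) + (-3.2)·(-3.2) + (3.8)·(3.8) + (0.8)·(0.8) + (-0.2)·(-0.2)) / 4 = 26.8/4 = 6.7
  Sample standard deviations s_i = √(s[i,i]):
  s(U) = √(3.5) = 1.8708
  s(V) = √(6.7) = 2.5884

Step 3 — r_{ij} = s_{ij} / (s_i · s_j):
  r[U,U] = 1 (diagonal).
  r[U,V] = -4.5 / (1.8708 · 2.5884) = -4.5 / 4.8425 = -0.9293
  r[V,V] = 1 (diagonal).

R is symmetric with unit diagonal. Assembling:

R = [[1, -0.9293],
 [-0.9293, 1]]


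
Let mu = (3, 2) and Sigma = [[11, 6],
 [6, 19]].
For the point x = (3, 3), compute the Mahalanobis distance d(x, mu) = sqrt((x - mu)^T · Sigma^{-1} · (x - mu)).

Step 1 — centre the observation: (x - mu) = (0, 1).

Step 2 — invert Sigma. det(Sigma) = 11·19 - (6)² = 173.
  Sigma^{-1} = (1/det) · [[d, -b], [-b, a]] = [[0.1098, -0.0347],
 [-0.0347, 0.0636]].

Step 3 — form the quadratic (x - mu)^T · Sigma^{-1} · (x - mu):
  Sigma^{-1} · (x - mu) = (-0.0347, 0.0636).
  (x - mu)^T · [Sigma^{-1} · (x - mu)] = (0)·(-0.0347) + (1)·(0.0636) = 0.0636.

Step 4 — take square root: d = √(0.0636) ≈ 0.2522.

d(x, mu) = √(0.0636) ≈ 0.2522


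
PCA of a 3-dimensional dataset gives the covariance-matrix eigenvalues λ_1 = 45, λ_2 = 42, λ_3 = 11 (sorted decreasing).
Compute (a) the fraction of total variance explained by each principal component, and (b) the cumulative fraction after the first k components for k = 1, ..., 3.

Step 1 — total variance = trace(Sigma) = Σ λ_i = 45 + 42 + 11 = 98.

Step 2 — fraction explained by component i = λ_i / Σ λ:
  PC1: 45/98 = 0.4592
  PC2: 42/98 = 0.4286
  PC3: 11/98 = 0.1122

Step 3 — cumulative fraction after k components = (λ_1 + ... + λ_k) / Σ λ:
  k = 1: 45/98 = 0.4592
  k = 2: (45 + 42)/98 = 87/98 = 0.8878
  k = 3: (45 + 42 + 11)/98 = 98/98 = 1

Summary (fraction, with percent):

explained: PC1 0.4592 (45.92%), PC2 0.4286 (42.86%), PC3 0.1122 (11.22%);  cumulative: 0.4592, 0.8878, 1


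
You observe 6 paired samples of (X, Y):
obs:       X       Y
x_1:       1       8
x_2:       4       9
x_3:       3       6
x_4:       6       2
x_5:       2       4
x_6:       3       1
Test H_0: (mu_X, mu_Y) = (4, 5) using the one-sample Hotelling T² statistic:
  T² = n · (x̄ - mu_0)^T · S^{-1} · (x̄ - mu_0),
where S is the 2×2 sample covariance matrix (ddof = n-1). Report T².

Step 1 — sample mean vector:
  mean(X) = (1 + 4 + 3 + 6 + 2 + 3) / 6 = 19/6 = 3.1667
  mean(Y) = (8 + 9 + 6 + 2 + 4 + 1) / 6 = 30/6 = 5
  x̄ = (3.1667, 5),  deviation x̄ - mu_0 = (3.1667, 5) - (4, 5) = (-0.8333, 0).

Step 2 — sample covariance matrix, S[i,j] = (1/(n-1)) · Σ_k (x_{k,i} - mean_i) · (x_{k,j} - mean_j), divisor n-1 = 5:
  S[X,X] = ((-2.1667)·(-2.1667) + (0.8333)·(0.8333) + (-0.1667)·(-0.1667) + (2.8333)·(2.8333) + (-1.1667)·(-1.1667) + (-0.1667)·(-0.1667)) / 5 = 14.8333/5 = 2.9667
  S[X,Y] = ((-2.1667)·(3) + (0.8333)·(4) + (-0.1667)·(1) + (2.8333)·(-3) + (-1.1667)·(-1) + (-0.1667)·(-4)) / 5 = -10/5 = -2
  S[Y,Y] = ((3)·(3) + (4)·(4) + (1)·(1) + (-3)·(-3) + (-1)·(-1) + (-4)·(-4)) / 5 = 52/5 = 10.4
  S = [[2.9667, -2],
 [-2, 10.4]].

Step 3 — invert S. det(S) = 2.9667·10.4 - (-2)² = 26.8533.
  S^{-1} = (1/det) · [[d, -b], [-b, a]] = [[0.3873, 0.0745],
 [0.0745, 0.1105]].

Step 4 — quadratic form (x̄ - mu_0)^T · S^{-1} · (x̄ - mu_0):
  S^{-1} · (x̄ - mu_0) = (-0.3227, -0.0621),
  (x̄ - mu_0)^T · [...] = (-0.8333)·(-0.3227) + (0)·(-0.0621) = 0.269.

Step 5 — scale by n: T² = 6 · 0.269 = 1.6137.

T² ≈ 1.6137


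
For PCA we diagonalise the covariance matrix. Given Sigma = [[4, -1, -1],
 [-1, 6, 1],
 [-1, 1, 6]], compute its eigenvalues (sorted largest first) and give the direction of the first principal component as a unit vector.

Step 1 — characteristic polynomial p(λ) = det(λI - Sigma) = λ³ - tr·λ² + c_1·λ - det, where tr = trace, c_1 = sum of the principal 2×2 minors, det = det(Sigma):
  tr = 4 + 6 + 6 = 16,
  c_1 = (4·6 - (-1)²) + (4·6 - (-1)²) + (6·6 - (1)²) = 23 + 23 + 35 = 81,
  det = 4·(6·6 - (1)²) - (-1)·((-1)·6 - (1)·(-1)) + (-1)·((-1)·(1) - 6·(-1)) = 4·(35) - (-1)·(-5) + (-1)·(5) = 130.
  So p(λ) = λ³ - 16λ² + 81λ - 130.
Step 2 — look for an integer root (rational root theorem: any rational root is an integer divisor of 130). Testing λ = 5:
  p(5) = 125 - 400 + 405 - 130 = 0  ✓
  Dividing out (λ - 5): p(λ) = (λ - 5)(λ² - 11λ + 26).
Step 3 — remaining eigenvalues from the quadratic λ² - 11λ + 26 = 0:
  Δ = 11² - 4·26 = 121 - 104 = 17,  λ = (11 ± √17)/2 = (11 ± 4.1231)/2 ≈ 7.5616 or 3.4384.
  Sorted: λ_1 = 7.5616,  λ_2 = 5,  λ_3 = 3.4384  (check: sum = 16 = tr ✓).

Step 4 — unit eigenvector for λ_1 ≈ 7.5616: v spans the null space of (Sigma - λ_1 I), whose rows are
  r_1 = (-3.5616, -1, -1),  r_2 = (-1, -1.5616, 1),  r_3 = (-1, 1, -1.5616).
  v is orthogonal to every row, so take v ∝ r_1 × r_2 = ((-1)·(1) - (-1)·(-1.5616), (-1)·(-1) - (-3.5616)·(1), (-3.5616)·(-1.5616) - (-1)·(-1)) ≈ (-2.5616, 4.5616, 4.5616).
  Rescale (multiply by -1 so the first nonzero entry is positive): u = (2.5616, -4.5616, -4.5616).
  ||u|| = √((2.5616)² + (-4.5616)² + (-4.5616)²) = √(48.1771) ≈ 6.941,  v_1 = u/||u|| ≈ (0.369, -0.6572, -0.6572) (||v_1|| = 1).

λ_1 = 7.5616,  λ_2 = 5,  λ_3 = 3.4384;  v_1 ≈ (0.369, -0.6572, -0.6572)


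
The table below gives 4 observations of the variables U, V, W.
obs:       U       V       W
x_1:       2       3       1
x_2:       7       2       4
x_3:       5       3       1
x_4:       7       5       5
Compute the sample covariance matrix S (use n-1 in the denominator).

Step 1 — column means:
  mean(U) = (2 + 7 + 5 + 7) / 4 = 21/4 = 5.25
  mean(V) = (3 + 2 + 3 + 5) / 4 = 13/4 = 3.25
  mean(W) = (1 + 4 + 1 + 5) / 4 = 11/4 = 2.75

Step 2 — sample covariance S[i,j] = (1/(n-1)) · Σ_k (x_{k,i} - mean_i) · (x_{k,j} - mean_j), with n-1 = 3.
  S[U,U] = ((-3.25)·(-3.25) + (1.75)·(1.75) + (-0.25)·(-0.25) + (1.75)·(1.75)) / 3 = 16.75/3 = 5.5833
  S[U,V] = ((-3.25)·(-0.25) + (1.75)·(-1.25) + (-0.25)·(-0.25) + (1.75)·(1.75)) / 3 = 1.75/3 = 0.5833
  S[U,W] = ((-3.25)·(-1.75) + (1.75)·(1.25) + (-0.25)·(-1.75) + (1.75)·(2.25)) / 3 = 12.25/3 = 4.0833
  S[V,V] = ((-0.25)·(-0.25) + (-1.25)·(-1.25) + (-0.25)·(-0.25) + (1.75)·(1.75)) / 3 = 4.75/3 = 1.5833
  S[V,W] = ((-0.25)·(-1.75) + (-1.25)·(1.25) + (-0.25)·(-1.75) + (1.75)·(2.25)) / 3 = 3.25/3 = 1.0833
  S[W,W] = ((-1.75)·(-1.75) + (1.25)·(1.25) + (-1.75)·(-1.75) + (2.25)·(2.25)) / 3 = 12.75/3 = 4.25

S is symmetric (S[j,i] = S[i,j]). Assembling:

S = [[5.5833, 0.5833, 4.0833],
 [0.5833, 1.5833, 1.0833],
 [4.0833, 1.0833, 4.25]]


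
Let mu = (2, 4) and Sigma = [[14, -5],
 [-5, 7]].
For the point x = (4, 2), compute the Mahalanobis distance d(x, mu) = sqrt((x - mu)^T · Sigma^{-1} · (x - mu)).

Step 1 — centre the observation: (x - mu) = (2, -2).

Step 2 — invert Sigma. det(Sigma) = 14·7 - (-5)² = 73.
  Sigma^{-1} = (1/det) · [[d, -b], [-b, a]] = [[0.0959, 0.0685],
 [0.0685, 0.1918]].

Step 3 — form the quadratic (x - mu)^T · Sigma^{-1} · (x - mu):
  Sigma^{-1} · (x - mu) = (0.0548, -0.2466).
  (x - mu)^T · [Sigma^{-1} · (x - mu)] = (2)·(0.0548) + (-2)·(-0.2466) = 0.6027.

Step 4 — take square root: d = √(0.6027) ≈ 0.7764.

d(x, mu) = √(0.6027) ≈ 0.7764


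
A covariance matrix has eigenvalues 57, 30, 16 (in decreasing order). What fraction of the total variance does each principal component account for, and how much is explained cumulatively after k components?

Step 1 — total variance = trace(Sigma) = Σ λ_i = 57 + 30 + 16 = 103.

Step 2 — fraction explained by component i = λ_i / Σ λ:
  PC1: 57/103 = 0.5534
  PC2: 30/103 = 0.2913
  PC3: 16/103 = 0.1553

Step 3 — cumulative fraction after k components = (λ_1 + ... + λ_k) / Σ λ:
  k = 1: 57/103 = 0.5534
  k = 2: (57 + 30)/103 = 87/103 = 0.8447
  k = 3: (57 + 30 + 16)/103 = 103/103 = 1

Summary (fraction, with percent):

explained: PC1 0.5534 (55.34%), PC2 0.2913 (29.13%), PC3 0.1553 (15.53%);  cumulative: 0.5534, 0.8447, 1


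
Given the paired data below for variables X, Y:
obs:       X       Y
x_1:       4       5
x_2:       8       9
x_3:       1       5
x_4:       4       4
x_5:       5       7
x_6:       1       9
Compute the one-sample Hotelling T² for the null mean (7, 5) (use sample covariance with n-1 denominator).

Step 1 — sample mean vector:
  mean(X) = (4 + 8 + 1 + 4 + 5 + 1) / 6 = 23/6 = 3.8333
  mean(Y) = (5 + 9 + 5 + 4 + 7 + 9) / 6 = 39/6 = 6.5
  x̄ = (3.8333, 6.5),  deviation x̄ - mu_0 = (3.8333, 6.5) - (7, 5) = (-3.1667, 1.5).

Step 2 — sample covariance matrix, S[i,j] = (1/(n-1)) · Σ_k (x_{k,i} - mean_i) · (x_{k,j} - mean_j), divisor n-1 = 5:
  S[X,X] = ((0.1667)·(0.1667) + (4.1667)·(4.1667) + (-2.8333)·(-2.8333) + (0.1667)·(0.1667) + (1.1667)·(1.1667) + (-2.8333)·(-2.8333)) / 5 = 34.8333/5 = 6.9667
  S[X,Y] = ((0.1667)·(-1.5) + (4.1667)·(2.5) + (-2.8333)·(-1.5) + (0.1667)·(-2.5) + (1.1667)·(0.5) + (-2.8333)·(2.5)) / 5 = 7.5/5 = 1.5
  S[Y,Y] = ((-1.5)·(-1.5) + (2.5)·(2.5) + (-1.5)·(-1.5) + (-2.5)·(-2.5) + (0.5)·(0.5) + (2.5)·(2.5)) / 5 = 23.5/5 = 4.7
  S = [[6.9667, 1.5],
 [1.5, 4.7]].

Step 3 — invert S. det(S) = 6.9667·4.7 - (1.5)² = 30.4933.
  S^{-1} = (1/det) · [[d, -b], [-b, a]] = [[0.1541, -0.0492],
 [-0.0492, 0.2285]].

Step 4 — quadratic form (x̄ - mu_0)^T · S^{-1} · (x̄ - mu_0):
  S^{-1} · (x̄ - mu_0) = (-0.5619, 0.4985),
  (x̄ - mu_0)^T · [...] = (-3.1667)·(-0.5619) + (1.5)·(0.4985) = 2.527.

Step 5 — scale by n: T² = 6 · 2.527 = 15.1618.

T² ≈ 15.1618


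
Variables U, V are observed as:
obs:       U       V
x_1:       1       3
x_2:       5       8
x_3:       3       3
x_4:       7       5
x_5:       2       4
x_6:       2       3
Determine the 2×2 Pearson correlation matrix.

Step 1 — column means:
  mean(U) = (1 + 5 + 3 + 7 + 2 + 2) / 6 = 20/6 = 3.3333
  mean(V) = (3 + 8 + 3 + 5 + 4 + 3) / 6 = 26/6 = 4.3333

Step 2 — sample variances and covariances s[i,j] = (1/(n-1)) · Σ_k (x_{k,i} - mean_i) · (x_{k,j} - mean_j), with n-1 = 5:
  s[U,U] = ((-2.3333)·(-2.3333) + (1.6667)·(1.6667) + (-0.3333)·(-0.3333) + (3.6667)·(3.6667) + (-1.3333)·(-1.3333) + (-1.3333)·(-1.3333)) / 5 = 25.3333/5 = 5.0667
  s[U,V] = ((-2.3333)·(-1.3333) + (1.6667)·(3.6667) + (-0.3333)·(-1.3333) + (3.6667)·(0.6667) + (-1.3333)·(-0.3333) + (-1.3333)·(-1.3333)) / 5 = 14.3333/5 = 2.8667
  s[V,V] = ((-1.3333)·(-1.3333) + (3.6667)·(3.6667) + (-1.3333)·(-1.3333) + (0.6667)·(0.6667) + (-0.3333)·(-0.3333) + (-1.3333)·(-1.3333)) / 5 = 19.3333/5 = 3.8667
  Sample standard deviations s_i = √(s[i,i]):
  s(U) = √(5.0667) = 2.2509
  s(V) = √(3.8667) = 1.9664

Step 3 — r_{ij} = s_{ij} / (s_i · s_j):
  r[U,U] = 1 (diagonal).
  r[U,V] = 2.8667 / (2.2509 · 1.9664) = 2.8667 / 4.4262 = 0.6477
  r[V,V] = 1 (diagonal).

R is symmetric with unit diagonal. Assembling:

R = [[1, 0.6477],
 [0.6477, 1]]


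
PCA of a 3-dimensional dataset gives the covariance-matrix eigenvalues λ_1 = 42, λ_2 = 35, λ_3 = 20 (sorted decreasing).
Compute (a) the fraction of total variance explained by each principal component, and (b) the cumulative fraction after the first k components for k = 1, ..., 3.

Step 1 — total variance = trace(Sigma) = Σ λ_i = 42 + 35 + 20 = 97.

Step 2 — fraction explained by component i = λ_i / Σ λ:
  PC1: 42/97 = 0.433
  PC2: 35/97 = 0.3608
  PC3: 20/97 = 0.2062

Step 3 — cumulative fraction after k components = (λ_1 + ... + λ_k) / Σ λ:
  k = 1: 42/97 = 0.433
  k = 2: (42 + 35)/97 = 77/97 = 0.7938
  k = 3: (42 + 35 + 20)/97 = 97/97 = 1

Summary (fraction, with percent):

explained: PC1 0.433 (43.3%), PC2 0.3608 (36.08%), PC3 0.2062 (20.62%);  cumulative: 0.433, 0.7938, 1


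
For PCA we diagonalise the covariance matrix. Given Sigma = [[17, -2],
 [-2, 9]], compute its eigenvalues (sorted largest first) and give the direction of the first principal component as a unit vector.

Step 1 — characteristic polynomial of 2×2 Sigma:
  det(Sigma - λI) = λ² - trace · λ + det = 0.
  trace = 17 + 9 = 26, det = 17·9 - (-2)² = 149.
Step 2 — discriminant:
  Δ = trace² - 4·det = 676 - 596 = 80.
Step 3 — eigenvalues:
  λ = (trace ± √Δ)/2 = (26 ± 8.9443)/2,
  λ_1 = 17.4721,  λ_2 = 8.5279.

Step 4 — unit eigenvector for λ_1: solve (Sigma - λ_1 I)v = 0. First row:
  (17 - 17.4721)·v_x + (-2)·v_y = 0, i.e. (-0.4721)·v_x + (-2)·v_y = 0,
  so v ∝ (b, λ_1 - a) = (-2, 0.4721); multiply by -1 so the first entry is positive: u = (2, -0.4721).
  ||u|| = √((2)² + (-0.4721)²) = √(4.2229) ≈ 2.055,
  v_1 = u/||u|| ≈ (0.9732, -0.2298) (||v_1|| = 1).

λ_1 = 17.4721,  λ_2 = 8.5279;  v_1 ≈ (0.9732, -0.2298)


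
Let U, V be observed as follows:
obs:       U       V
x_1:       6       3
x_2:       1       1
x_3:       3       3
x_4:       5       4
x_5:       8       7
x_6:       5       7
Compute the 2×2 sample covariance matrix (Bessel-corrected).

Step 1 — column means:
  mean(U) = (6 + 1 + 3 + 5 + 8 + 5) / 6 = 28/6 = 4.6667
  mean(V) = (3 + 1 + 3 + 4 + 7 + 7) / 6 = 25/6 = 4.1667

Step 2 — sample covariance S[i,j] = (1/(n-1)) · Σ_k (x_{k,i} - mean_i) · (x_{k,j} - mean_j), with n-1 = 5.
  S[U,U] = ((1.3333)·(1.3333) + (-3.6667)·(-3.6667) + (-1.6667)·(-1.6667) + (0.3333)·(0.3333) + (3.3333)·(3.3333) + (0.3333)·(0.3333)) / 5 = 29.3333/5 = 5.8667
  S[U,V] = ((1.3333)·(-1.1667) + (-3.6667)·(-3.1667) + (-1.6667)·(-1.1667) + (0.3333)·(-0.1667) + (3.3333)·(2.8333) + (0.3333)·(2.8333)) / 5 = 22.3333/5 = 4.4667
  S[V,V] = ((-1.1667)·(-1.1667) + (-3.1667)·(-3.1667) + (-1.1667)·(-1.1667) + (-0.1667)·(-0.1667) + (2.8333)·(2.8333) + (2.8333)·(2.8333)) / 5 = 28.8333/5 = 5.7667

S is symmetric (S[j,i] = S[i,j]). Assembling:

S = [[5.8667, 4.4667],
 [4.4667, 5.7667]]


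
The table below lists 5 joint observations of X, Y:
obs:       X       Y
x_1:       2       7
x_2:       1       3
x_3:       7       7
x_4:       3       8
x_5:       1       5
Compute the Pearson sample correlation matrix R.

Step 1 — column means:
  mean(X) = (2 + 1 + 7 + 3 + 1) / 5 = 14/5 = 2.8
  mean(Y) = (7 + 3 + 7 + 8 + 5) / 5 = 30/5 = 6

Step 2 — sample variances and covariances s[i,j] = (1/(n-1)) · Σ_k (x_{k,i} - mean_i) · (x_{k,j} - mean_j), with n-1 = 4:
  s[X,X] = ((-0.8)·(-0.8) + (-1.8)·(-1.8) + (4.2)·(4.2) + (0.2)·(0.2) + (-1.8)·(-1.8)) / 4 = 24.8/4 = 6.2
  s[X,Y] = ((-0.8)·(1) + (-1.8)·(-3) + (4.2)·(1) + (0.2)·(2) + (-1.8)·(-1)) / 4 = 11/4 = 2.75
  s[Y,Y] = ((1)·(1) + (-3)·(-3) + (1)·(1) + (2)·(2) + (-1)·(-1)) / 4 = 16/4 = 4
  Sample standard deviations s_i = √(s[i,i]):
  s(X) = √(6.2) = 2.49
  s(Y) = √(4) = 2

Step 3 — r_{ij} = s_{ij} / (s_i · s_j):
  r[X,X] = 1 (diagonal).
  r[X,Y] = 2.75 / (2.49 · 2) = 2.75 / 4.98 = 0.5522
  r[Y,Y] = 1 (diagonal).

R is symmetric with unit diagonal. Assembling:

R = [[1, 0.5522],
 [0.5522, 1]]


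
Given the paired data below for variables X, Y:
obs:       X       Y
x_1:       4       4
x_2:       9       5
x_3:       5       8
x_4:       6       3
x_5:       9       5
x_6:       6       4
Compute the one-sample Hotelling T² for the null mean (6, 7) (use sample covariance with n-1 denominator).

Step 1 — sample mean vector:
  mean(X) = (4 + 9 + 5 + 6 + 9 + 6) / 6 = 39/6 = 6.5
  mean(Y) = (4 + 5 + 8 + 3 + 5 + 4) / 6 = 29/6 = 4.8333
  x̄ = (6.5, 4.8333),  deviation x̄ - mu_0 = (6.5, 4.8333) - (6, 7) = (0.5, -2.1667).

Step 2 — sample covariance matrix, S[i,j] = (1/(n-1)) · Σ_k (x_{k,i} - mean_i) · (x_{k,j} - mean_j), divisor n-1 = 5:
  S[X,X] = ((-2.5)·(-2.5) + (2.5)·(2.5) + (-1.5)·(-1.5) + (-0.5)·(-0.5) + (2.5)·(2.5) + (-0.5)·(-0.5)) / 5 = 21.5/5 = 4.3
  S[X,Y] = ((-2.5)·(-0.8333) + (2.5)·(0.1667) + (-1.5)·(3.1667) + (-0.5)·(-1.8333) + (2.5)·(0.1667) + (-0.5)·(-0.8333)) / 5 = -0.5/5 = -0.1
  S[Y,Y] = ((-0.8333)·(-0.8333) + (0.1667)·(0.1667) + (3.1667)·(3.1667) + (-1.8333)·(-1.8333) + (0.1667)·(0.1667) + (-0.8333)·(-0.8333)) / 5 = 14.8333/5 = 2.9667
  S = [[4.3, -0.1],
 [-0.1, 2.9667]].

Step 3 — invert S. det(S) = 4.3·2.9667 - (-0.1)² = 12.7467.
  S^{-1} = (1/det) · [[d, -b], [-b, a]] = [[0.2327, 0.0078],
 [0.0078, 0.3373]].

Step 4 — quadratic form (x̄ - mu_0)^T · S^{-1} · (x̄ - mu_0):
  S^{-1} · (x̄ - mu_0) = (0.0994, -0.727),
  (x̄ - mu_0)^T · [...] = (0.5)·(0.0994) + (-2.1667)·(-0.727) = 1.6248.

Step 5 — scale by n: T² = 6 · 1.6248 = 9.749.

T² ≈ 9.749


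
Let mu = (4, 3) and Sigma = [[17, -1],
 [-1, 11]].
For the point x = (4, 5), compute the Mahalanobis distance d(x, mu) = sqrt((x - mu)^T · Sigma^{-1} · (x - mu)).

Step 1 — centre the observation: (x - mu) = (0, 2).

Step 2 — invert Sigma. det(Sigma) = 17·11 - (-1)² = 186.
  Sigma^{-1} = (1/det) · [[d, -b], [-b, a]] = [[0.0591, 0.0054],
 [0.0054, 0.0914]].

Step 3 — form the quadratic (x - mu)^T · Sigma^{-1} · (x - mu):
  Sigma^{-1} · (x - mu) = (0.0108, 0.1828).
  (x - mu)^T · [Sigma^{-1} · (x - mu)] = (0)·(0.0108) + (2)·(0.1828) = 0.3656.

Step 4 — take square root: d = √(0.3656) ≈ 0.6046.

d(x, mu) = √(0.3656) ≈ 0.6046


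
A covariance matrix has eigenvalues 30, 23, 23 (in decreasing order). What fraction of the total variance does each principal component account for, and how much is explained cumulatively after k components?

Step 1 — total variance = trace(Sigma) = Σ λ_i = 30 + 23 + 23 = 76.

Step 2 — fraction explained by component i = λ_i / Σ λ:
  PC1: 30/76 = 0.3947
  PC2: 23/76 = 0.3026
  PC3: 23/76 = 0.3026

Step 3 — cumulative fraction after k components = (λ_1 + ... + λ_k) / Σ λ:
  k = 1: 30/76 = 0.3947
  k = 2: (30 + 23)/76 = 53/76 = 0.6974
  k = 3: (30 + 23 + 23)/76 = 76/76 = 1

Summary (fraction, with percent):

explained: PC1 0.3947 (39.47%), PC2 0.3026 (30.26%), PC3 0.3026 (30.26%);  cumulative: 0.3947, 0.6974, 1


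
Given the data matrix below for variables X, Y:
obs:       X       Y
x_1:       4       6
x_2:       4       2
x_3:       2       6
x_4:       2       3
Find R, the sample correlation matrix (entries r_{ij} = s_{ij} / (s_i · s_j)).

Step 1 — column means:
  mean(X) = (4 + 4 + 2 + 2) / 4 = 12/4 = 3
  mean(Y) = (6 + 2 + 6 + 3) / 4 = 17/4 = 4.25

Step 2 — sample variances and covariances s[i,j] = (1/(n-1)) · Σ_k (x_{k,i} - mean_i) · (x_{k,j} - mean_j), with n-1 = 3:
  s[X,X] = ((1)·(1) + (1)·(1) + (-1)·(-1) + (-1)·(-1)) / 3 = 4/3 = 1.3333
  s[X,Y] = ((1)·(1.75) + (1)·(-2.25) + (-1)·(1.75) + (-1)·(-1.25)) / 3 = -1/3 = -0.3333
  s[Y,Y] = ((1.75)·(1.75) + (-2.25)·(-2.25) + (1.75)·(1.75) + (-1.25)·(-1.25)) / 3 = 12.75/3 = 4.25
  Sample standard deviations s_i = √(s[i,i]):
  s(X) = √(1.3333) = 1.1547
  s(Y) = √(4.25) = 2.0616

Step 3 — r_{ij} = s_{ij} / (s_i · s_j):
  r[X,X] = 1 (diagonal).
  r[X,Y] = -0.3333 / (1.1547 · 2.0616) = -0.3333 / 2.3805 = -0.14
  r[Y,Y] = 1 (diagonal).

R is symmetric with unit diagonal. Assembling:

R = [[1, -0.14],
 [-0.14, 1]]


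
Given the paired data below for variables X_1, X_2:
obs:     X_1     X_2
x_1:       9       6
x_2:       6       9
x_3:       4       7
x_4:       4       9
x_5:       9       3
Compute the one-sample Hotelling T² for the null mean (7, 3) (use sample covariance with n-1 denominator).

Step 1 — sample mean vector:
  mean(X_1) = (9 + 6 + 4 + 4 + 9) / 5 = 32/5 = 6.4
  mean(X_2) = (6 + 9 + 7 + 9 + 3) / 5 = 34/5 = 6.8
  x̄ = (6.4, 6.8),  deviation x̄ - mu_0 = (6.4, 6.8) - (7, 3) = (-0.6, 3.8).

Step 2 — sample covariance matrix, S[i,j] = (1/(n-1)) · Σ_k (x_{k,i} - mean_i) · (x_{k,j} - mean_j), divisor n-1 = 4:
  S[X_1,X_1] = ((2.6)·(2.6) + (-0.4)·(-0.4) + (-2.4)·(-2.4) + (-2.4)·(-2.4) + (2.6)·(2.6)) / 4 = 25.2/4 = 6.3
  S[X_1,X_2] = ((2.6)·(-0.8) + (-0.4)·(2.2) + (-2.4)·(0.2) + (-2.4)·(2.2) + (2.6)·(-3.8)) / 4 = -18.6/4 = -4.65
  S[X_2,X_2] = ((-0.8)·(-0.8) + (2.2)·(2.2) + (0.2)·(0.2) + (2.2)·(2.2) + (-3.8)·(-3.8)) / 4 = 24.8/4 = 6.2
  S = [[6.3, -4.65],
 [-4.65, 6.2]].

Step 3 — invert S. det(S) = 6.3·6.2 - (-4.65)² = 17.4375.
  S^{-1} = (1/det) · [[d, -b], [-b, a]] = [[0.3556, 0.2667],
 [0.2667, 0.3613]].

Step 4 — quadratic form (x̄ - mu_0)^T · S^{-1} · (x̄ - mu_0):
  S^{-1} · (x̄ - mu_0) = (0.8, 1.2129),
  (x̄ - mu_0)^T · [...] = (-0.6)·(0.8) + (3.8)·(1.2129) = 4.129.

Step 5 — scale by n: T² = 5 · 4.129 = 20.6452.

T² ≈ 20.6452


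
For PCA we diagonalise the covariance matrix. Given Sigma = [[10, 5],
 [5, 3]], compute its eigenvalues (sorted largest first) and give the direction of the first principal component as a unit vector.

Step 1 — characteristic polynomial of 2×2 Sigma:
  det(Sigma - λI) = λ² - trace · λ + det = 0.
  trace = 10 + 3 = 13, det = 10·3 - (5)² = 5.
Step 2 — discriminant:
  Δ = trace² - 4·det = 169 - 20 = 149.
Step 3 — eigenvalues:
  λ = (trace ± √Δ)/2 = (13 ± 12.2066)/2,
  λ_1 = 12.6033,  λ_2 = 0.3967.

Step 4 — unit eigenvector for λ_1: solve (Sigma - λ_1 I)v = 0. First row:
  (10 - 12.6033)·v_x + (5)·v_y = 0, i.e. (-2.6033)·v_x + (5)·v_y = 0,
  so v ∝ (b, λ_1 - a) = (5, 2.6033) = u.
  ||u|| = √((5)² + (2.6033)²) = √(31.7771) ≈ 5.6371,
  v_1 = u/||u|| ≈ (0.887, 0.4618) (||v_1|| = 1).

λ_1 = 12.6033,  λ_2 = 0.3967;  v_1 ≈ (0.887, 0.4618)


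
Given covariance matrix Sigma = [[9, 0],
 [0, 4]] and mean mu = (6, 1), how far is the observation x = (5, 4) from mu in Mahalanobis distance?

Step 1 — centre the observation: (x - mu) = (-1, 3).

Step 2 — invert Sigma. det(Sigma) = 9·4 - (0)² = 36.
  Sigma^{-1} = (1/det) · [[d, -b], [-b, a]] = [[0.1111, 0],
 [0, 0.25]].

Step 3 — form the quadratic (x - mu)^T · Sigma^{-1} · (x - mu):
  Sigma^{-1} · (x - mu) = (-0.1111, 0.75).
  (x - mu)^T · [Sigma^{-1} · (x - mu)] = (-1)·(-0.1111) + (3)·(0.75) = 2.3611.

Step 4 — take square root: d = √(2.3611) ≈ 1.5366.

d(x, mu) = √(2.3611) ≈ 1.5366


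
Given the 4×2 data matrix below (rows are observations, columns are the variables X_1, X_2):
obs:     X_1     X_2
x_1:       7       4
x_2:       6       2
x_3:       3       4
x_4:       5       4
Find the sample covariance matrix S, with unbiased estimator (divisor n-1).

Step 1 — column means:
  mean(X_1) = (7 + 6 + 3 + 5) / 4 = 21/4 = 5.25
  mean(X_2) = (4 + 2 + 4 + 4) / 4 = 14/4 = 3.5

Step 2 — sample covariance S[i,j] = (1/(n-1)) · Σ_k (x_{k,i} - mean_i) · (x_{k,j} - mean_j), with n-1 = 3.
  S[X_1,X_1] = ((1.75)·(1.75) + (0.75)·(0.75) + (-2.25)·(-2.25) + (-0.25)·(-0.25)) / 3 = 8.75/3 = 2.9167
  S[X_1,X_2] = ((1.75)·(0.5) + (0.75)·(-1.5) + (-2.25)·(0.5) + (-0.25)·(0.5)) / 3 = -1.5/3 = -0.5
  S[X_2,X_2] = ((0.5)·(0.5) + (-1.5)·(-1.5) + (0.5)·(0.5) + (0.5)·(0.5)) / 3 = 3/3 = 1

S is symmetric (S[j,i] = S[i,j]). Assembling:

S = [[2.9167, -0.5],
 [-0.5, 1]]


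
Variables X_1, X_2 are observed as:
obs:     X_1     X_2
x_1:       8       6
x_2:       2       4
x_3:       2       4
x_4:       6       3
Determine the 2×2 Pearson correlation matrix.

Step 1 — column means:
  mean(X_1) = (8 + 2 + 2 + 6) / 4 = 18/4 = 4.5
  mean(X_2) = (6 + 4 + 4 + 3) / 4 = 17/4 = 4.25

Step 2 — sample variances and covariances s[i,j] = (1/(n-1)) · Σ_k (x_{k,i} - mean_i) · (x_{k,j} - mean_j), with n-1 = 3:
  s[X_1,X_1] = ((3.5)·(3.5) + (-2.5)·(-2.5) + (-2.5)·(-2.5) + (1.5)·(1.5)) / 3 = 27/3 = 9
  s[X_1,X_2] = ((3.5)·(1.75) + (-2.5)·(-0.25) + (-2.5)·(-0.25) + (1.5)·(-1.25)) / 3 = 5.5/3 = 1.8333
  s[X_2,X_2] = ((1.75)·(1.75) + (-0.25)·(-0.25) + (-0.25)·(-0.25) + (-1.25)·(-1.25)) / 3 = 4.75/3 = 1.5833
  Sample standard deviations s_i = √(s[i,i]):
  s(X_1) = √(9) = 3
  s(X_2) = √(1.5833) = 1.2583

Step 3 — r_{ij} = s_{ij} / (s_i · s_j):
  r[X_1,X_1] = 1 (diagonal).
  r[X_1,X_2] = 1.8333 / (3 · 1.2583) = 1.8333 / 3.7749 = 0.4857
  r[X_2,X_2] = 1 (diagonal).

R is symmetric with unit diagonal. Assembling:

R = [[1, 0.4857],
 [0.4857, 1]]


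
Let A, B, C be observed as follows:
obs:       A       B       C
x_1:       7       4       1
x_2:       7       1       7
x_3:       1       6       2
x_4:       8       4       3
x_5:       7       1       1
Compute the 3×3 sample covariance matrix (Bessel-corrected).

Step 1 — column means:
  mean(A) = (7 + 7 + 1 + 8 + 7) / 5 = 30/5 = 6
  mean(B) = (4 + 1 + 6 + 4 + 1) / 5 = 16/5 = 3.2
  mean(C) = (1 + 7 + 2 + 3 + 1) / 5 = 14/5 = 2.8

Step 2 — sample covariance S[i,j] = (1/(n-1)) · Σ_k (x_{k,i} - mean_i) · (x_{k,j} - mean_j), with n-1 = 4.
  S[A,A] = ((1)·(1) + (1)·(1) + (-5)·(-5) + (2)·(2) + (1)·(1)) / 4 = 32/4 = 8
  S[A,B] = ((1)·(0.8) + (1)·(-2.2) + (-5)·(2.8) + (2)·(0.8) + (1)·(-2.2)) / 4 = -16/4 = -4
  S[A,C] = ((1)·(-1.8) + (1)·(4.2) + (-5)·(-0.8) + (2)·(0.2) + (1)·(-1.8)) / 4 = 5/4 = 1.25
  S[B,B] = ((0.8)·(0.8) + (-2.2)·(-2.2) + (2.8)·(2.8) + (0.8)·(0.8) + (-2.2)·(-2.2)) / 4 = 18.8/4 = 4.7
  S[B,C] = ((0.8)·(-1.8) + (-2.2)·(4.2) + (2.8)·(-0.8) + (0.8)·(0.2) + (-2.2)·(-1.8)) / 4 = -8.8/4 = -2.2
  S[C,C] = ((-1.8)·(-1.8) + (4.2)·(4.2) + (-0.8)·(-0.8) + (0.2)·(0.2) + (-1.8)·(-1.8)) / 4 = 24.8/4 = 6.2

S is symmetric (S[j,i] = S[i,j]). Assembling:

S = [[8, -4, 1.25],
 [-4, 4.7, -2.2],
 [1.25, -2.2, 6.2]]


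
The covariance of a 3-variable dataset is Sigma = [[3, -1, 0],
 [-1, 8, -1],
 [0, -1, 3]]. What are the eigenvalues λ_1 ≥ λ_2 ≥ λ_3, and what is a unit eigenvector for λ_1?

Step 1 — characteristic polynomial p(λ) = det(λI - Sigma) = λ³ - tr·λ² + c_1·λ - det, where tr = trace, c_1 = sum of the principal 2×2 minors, det = det(Sigma):
  tr = 3 + 8 + 3 = 14,
  c_1 = (3·8 - (-1)²) + (3·3 - (0)²) + (8·3 - (-1)²) = 23 + 9 + 23 = 55,
  det = 3·(8·3 - (-1)²) - (-1)·((-1)·3 - (-1)·(0)) + (0)·((-1)·(-1) - 8·(0)) = 3·(23) - (-1)·(-3) + (0)·(1) = 66.
  So p(λ) = λ³ - 14λ² + 55λ - 66.
Step 2 — look for an integer root (rational root theorem: any rational root is an integer divisor of 66). Testing λ = 3:
  p(3) = 27 - 126 + 165 - 66 = 0  ✓
  Dividing out (λ - 3): p(λ) = (λ - 3)(λ² - 11λ + 22).
Step 3 — remaining eigenvalues from the quadratic λ² - 11λ + 22 = 0:
  Δ = 11² - 4·22 = 121 - 88 = 33,  λ = (11 ± √33)/2 = (11 ± 5.7446)/2 ≈ 8.3723 or 2.6277.
  Sorted: λ_1 = 8.3723,  λ_2 = 3,  λ_3 = 2.6277  (check: sum = 14 = tr ✓).

Step 4 — unit eigenvector for λ_1 ≈ 8.3723: v spans the null space of (Sigma - λ_1 I), whose rows are
  r_1 = (-5.3723, -1, 0),  r_2 = (-1, -0.3723, -1),  r_3 = (0, -1, -5.3723).
  v is orthogonal to every row, so take v ∝ r_1 × r_2 = ((-1)·(-1) - (0)·(-0.3723), (0)·(-1) - (-5.3723)·(-1), (-5.3723)·(-0.3723) - (-1)·(-1)) ≈ (1, -5.3723, 1).
  Let u = (1, -5.3723, 1).
  ||u|| = √((1)² + (-5.3723)² + (1)²) = √(30.8614) ≈ 5.5553,  v_1 = u/||u|| ≈ (0.18, -0.9671, 0.18) (||v_1|| = 1).

λ_1 = 8.3723,  λ_2 = 3,  λ_3 = 2.6277;  v_1 ≈ (0.18, -0.9671, 0.18)


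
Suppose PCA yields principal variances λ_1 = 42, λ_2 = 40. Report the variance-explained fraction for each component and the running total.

Step 1 — total variance = trace(Sigma) = Σ λ_i = 42 + 40 = 82.

Step 2 — fraction explained by component i = λ_i / Σ λ:
  PC1: 42/82 = 0.5122
  PC2: 40/82 = 0.4878

Step 3 — cumulative fraction after k components = (λ_1 + ... + λ_k) / Σ λ:
  k = 1: 42/82 = 0.5122
  k = 2: (42 + 40)/82 = 82/82 = 1

Summary (fraction, with percent):

explained: PC1 0.5122 (51.22%), PC2 0.4878 (48.78%);  cumulative: 0.5122, 1


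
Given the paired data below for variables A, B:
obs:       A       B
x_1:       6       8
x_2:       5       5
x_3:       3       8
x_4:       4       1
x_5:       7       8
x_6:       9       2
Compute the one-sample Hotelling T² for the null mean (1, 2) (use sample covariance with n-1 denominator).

Step 1 — sample mean vector:
  mean(A) = (6 + 5 + 3 + 4 + 7 + 9) / 6 = 34/6 = 5.6667
  mean(B) = (8 + 5 + 8 + 1 + 8 + 2) / 6 = 32/6 = 5.3333
  x̄ = (5.6667, 5.3333),  deviation x̄ - mu_0 = (5.6667, 5.3333) - (1, 2) = (4.6667, 3.3333).

Step 2 — sample covariance matrix, S[i,j] = (1/(n-1)) · Σ_k (x_{k,i} - mean_i) · (x_{k,j} - mean_j), divisor n-1 = 5:
  S[A,A] = ((0.3333)·(0.3333) + (-0.6667)·(-0.6667) + (-2.6667)·(-2.6667) + (-1.6667)·(-1.6667) + (1.3333)·(1.3333) + (3.3333)·(3.3333)) / 5 = 23.3333/5 = 4.6667
  S[A,B] = ((0.3333)·(2.6667) + (-0.6667)·(-0.3333) + (-2.6667)·(2.6667) + (-1.6667)·(-4.3333) + (1.3333)·(2.6667) + (3.3333)·(-3.3333)) / 5 = -6.3333/5 = -1.2667
  S[B,B] = ((2.6667)·(2.6667) + (-0.3333)·(-0.3333) + (2.6667)·(2.6667) + (-4.3333)·(-4.3333) + (2.6667)·(2.6667) + (-3.3333)·(-3.3333)) / 5 = 51.3333/5 = 10.2667
  S = [[4.6667, -1.2667],
 [-1.2667, 10.2667]].

Step 3 — invert S. det(S) = 4.6667·10.2667 - (-1.2667)² = 46.3067.
  S^{-1} = (1/det) · [[d, -b], [-b, a]] = [[0.2217, 0.0274],
 [0.0274, 0.1008]].

Step 4 — quadratic form (x̄ - mu_0)^T · S^{-1} · (x̄ - mu_0):
  S^{-1} · (x̄ - mu_0) = (1.1258, 0.4636),
  (x̄ - mu_0)^T · [...] = (4.6667)·(1.1258) + (3.3333)·(0.4636) = 6.7991.

Step 5 — scale by n: T² = 6 · 6.7991 = 40.7947.

T² ≈ 40.7947


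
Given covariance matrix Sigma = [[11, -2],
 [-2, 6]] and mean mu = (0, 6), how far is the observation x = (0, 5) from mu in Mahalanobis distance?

Step 1 — centre the observation: (x - mu) = (0, -1).

Step 2 — invert Sigma. det(Sigma) = 11·6 - (-2)² = 62.
  Sigma^{-1} = (1/det) · [[d, -b], [-b, a]] = [[0.0968, 0.0323],
 [0.0323, 0.1774]].

Step 3 — form the quadratic (x - mu)^T · Sigma^{-1} · (x - mu):
  Sigma^{-1} · (x - mu) = (-0.0323, -0.1774).
  (x - mu)^T · [Sigma^{-1} · (x - mu)] = (0)·(-0.0323) + (-1)·(-0.1774) = 0.1774.

Step 4 — take square root: d = √(0.1774) ≈ 0.4212.

d(x, mu) = √(0.1774) ≈ 0.4212


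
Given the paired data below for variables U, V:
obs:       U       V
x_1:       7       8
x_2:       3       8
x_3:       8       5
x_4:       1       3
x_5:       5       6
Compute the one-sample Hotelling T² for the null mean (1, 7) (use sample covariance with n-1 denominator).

Step 1 — sample mean vector:
  mean(U) = (7 + 3 + 8 + 1 + 5) / 5 = 24/5 = 4.8
  mean(V) = (8 + 8 + 5 + 3 + 6) / 5 = 30/5 = 6
  x̄ = (4.8, 6),  deviation x̄ - mu_0 = (4.8, 6) - (1, 7) = (3.8, -1).

Step 2 — sample covariance matrix, S[i,j] = (1/(n-1)) · Σ_k (x_{k,i} - mean_i) · (x_{k,j} - mean_j), divisor n-1 = 4:
  S[U,U] = ((2.2)·(2.2) + (-1.8)·(-1.8) + (3.2)·(3.2) + (-3.8)·(-3.8) + (0.2)·(0.2)) / 4 = 32.8/4 = 8.2
  S[U,V] = ((2.2)·(2) + (-1.8)·(2) + (3.2)·(-1) + (-3.8)·(-3) + (0.2)·(0)) / 4 = 9/4 = 2.25
  S[V,V] = ((2)·(2) + (2)·(2) + (-1)·(-1) + (-3)·(-3) + (0)·(0)) / 4 = 18/4 = 4.5
  S = [[8.2, 2.25],
 [2.25, 4.5]].

Step 3 — invert S. det(S) = 8.2·4.5 - (2.25)² = 31.8375.
  S^{-1} = (1/det) · [[d, -b], [-b, a]] = [[0.1413, -0.0707],
 [-0.0707, 0.2576]].

Step 4 — quadratic form (x̄ - mu_0)^T · S^{-1} · (x̄ - mu_0):
  S^{-1} · (x̄ - mu_0) = (0.6078, -0.5261),
  (x̄ - mu_0)^T · [...] = (3.8)·(0.6078) + (-1)·(-0.5261) = 2.8356.

Step 5 — scale by n: T² = 5 · 2.8356 = 14.1782.

T² ≈ 14.1782


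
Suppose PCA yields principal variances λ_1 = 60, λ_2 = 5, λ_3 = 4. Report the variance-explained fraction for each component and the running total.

Step 1 — total variance = trace(Sigma) = Σ λ_i = 60 + 5 + 4 = 69.

Step 2 — fraction explained by component i = λ_i / Σ λ:
  PC1: 60/69 = 0.8696
  PC2: 5/69 = 0.0725
  PC3: 4/69 = 0.058

Step 3 — cumulative fraction after k components = (λ_1 + ... + λ_k) / Σ λ:
  k = 1: 60/69 = 0.8696
  k = 2: (60 + 5)/69 = 65/69 = 0.942
  k = 3: (60 + 5 + 4)/69 = 69/69 = 1

Summary (fraction, with percent):

explained: PC1 0.8696 (86.96%), PC2 0.0725 (7.25%), PC3 0.058 (5.8%);  cumulative: 0.8696, 0.942, 1


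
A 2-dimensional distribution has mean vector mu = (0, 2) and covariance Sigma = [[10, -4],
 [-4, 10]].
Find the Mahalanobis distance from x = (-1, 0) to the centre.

Step 1 — centre the observation: (x - mu) = (-1, -2).

Step 2 — invert Sigma. det(Sigma) = 10·10 - (-4)² = 84.
  Sigma^{-1} = (1/det) · [[d, -b], [-b, a]] = [[0.119, 0.0476],
 [0.0476, 0.119]].

Step 3 — form the quadratic (x - mu)^T · Sigma^{-1} · (x - mu):
  Sigma^{-1} · (x - mu) = (-0.2143, -0.2857).
  (x - mu)^T · [Sigma^{-1} · (x - mu)] = (-1)·(-0.2143) + (-2)·(-0.2857) = 0.7857.

Step 4 — take square root: d = √(0.7857) ≈ 0.8864.

d(x, mu) = √(0.7857) ≈ 0.8864


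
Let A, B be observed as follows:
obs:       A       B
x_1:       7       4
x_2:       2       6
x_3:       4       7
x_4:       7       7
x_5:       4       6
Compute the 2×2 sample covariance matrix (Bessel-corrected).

Step 1 — column means:
  mean(A) = (7 + 2 + 4 + 7 + 4) / 5 = 24/5 = 4.8
  mean(B) = (4 + 6 + 7 + 7 + 6) / 5 = 30/5 = 6

Step 2 — sample covariance S[i,j] = (1/(n-1)) · Σ_k (x_{k,i} - mean_i) · (x_{k,j} - mean_j), with n-1 = 4.
  S[A,A] = ((2.2)·(2.2) + (-2.8)·(-2.8) + (-0.8)·(-0.8) + (2.2)·(2.2) + (-0.8)·(-0.8)) / 4 = 18.8/4 = 4.7
  S[A,B] = ((2.2)·(-2) + (-2.8)·(0) + (-0.8)·(1) + (2.2)·(1) + (-0.8)·(0)) / 4 = -3/4 = -0.75
  S[B,B] = ((-2)·(-2) + (0)·(0) + (1)·(1) + (1)·(1) + (0)·(0)) / 4 = 6/4 = 1.5

S is symmetric (S[j,i] = S[i,j]). Assembling:

S = [[4.7, -0.75],
 [-0.75, 1.5]]
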